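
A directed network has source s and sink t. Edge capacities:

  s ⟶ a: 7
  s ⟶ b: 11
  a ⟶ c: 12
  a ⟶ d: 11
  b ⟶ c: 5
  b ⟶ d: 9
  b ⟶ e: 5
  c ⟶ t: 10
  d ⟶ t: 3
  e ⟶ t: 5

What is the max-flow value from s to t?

Augment s→a→c→t: bottleneck 7, flow now 7.
Augment s→b→c→t: bottleneck 3, flow now 10.
Augment s→b→d→t: bottleneck 3, flow now 13.
Augment s→b→e→t: bottleneck 5, flow now 18.
No augmenting path remains; maximum flow = 18.
In the residual graph, reachable from s: {s}.
Min-cut edges: s→a (7), s→b (11); capacity 7 + 11 = 18.
This cut is saturated, so no flow can exceed 18.

18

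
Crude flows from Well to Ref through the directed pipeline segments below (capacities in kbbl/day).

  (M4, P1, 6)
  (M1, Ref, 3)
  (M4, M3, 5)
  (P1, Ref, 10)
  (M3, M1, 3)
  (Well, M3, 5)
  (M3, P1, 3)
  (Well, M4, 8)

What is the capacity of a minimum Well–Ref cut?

Augment Well→M3→M1→Ref: bottleneck 3, flow now 3.
Augment Well→M3→P1→Ref: bottleneck 2, flow now 5.
Augment Well→M4→P1→Ref: bottleneck 6, flow now 11.
Augment Well→M4→M3→P1→Ref: bottleneck 1, flow now 12.
No augmenting path remains; maximum flow = 12.
By max-flow min-cut, the minimum cut capacity equals the max flow.
In the residual graph, reachable from Well: {Well, M3, M4}.
Min-cut edges: M3→M1 (3), M3→P1 (3), M4→P1 (6); capacity 3 + 3 + 6 = 12.

12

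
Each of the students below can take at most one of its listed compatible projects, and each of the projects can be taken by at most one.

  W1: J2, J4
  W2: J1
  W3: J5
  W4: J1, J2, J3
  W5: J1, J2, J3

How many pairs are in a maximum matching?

Unit-capacity flow: source→left, listed edges, right→sink; max matching = max flow.
Augmenting path W1→J2 (+1); matched 1.
Augmenting path W2→J1 (+1); matched 2.
Augmenting path W3→J5 (+1); matched 3.
Augmenting path W4→J3 (+1); matched 4.
Augmenting path W5→J2→W1→J4 (+1); matched 5.
No augmenting path remains; maximum matching = 5.
König certificate: {W1, W2, W3, W4, W5} is a vertex cover of size 5 (every listed pair touches it), so no matching can be larger.

5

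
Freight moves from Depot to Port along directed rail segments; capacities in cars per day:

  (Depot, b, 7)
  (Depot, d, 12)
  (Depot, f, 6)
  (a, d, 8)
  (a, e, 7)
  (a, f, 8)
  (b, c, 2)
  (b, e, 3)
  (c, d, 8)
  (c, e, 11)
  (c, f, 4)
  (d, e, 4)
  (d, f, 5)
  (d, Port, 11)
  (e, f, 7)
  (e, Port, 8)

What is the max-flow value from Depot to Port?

Augment Depot→d→Port: bottleneck 11, flow now 11.
Augment Depot→b→e→Port: bottleneck 3, flow now 14.
Augment Depot→d→e→Port: bottleneck 1, flow now 15.
Augment Depot→b→c→e→Port: bottleneck 2, flow now 17.
No augmenting path remains; maximum flow = 17.
In the residual graph, reachable from Depot: {Depot, b, f}.
Min-cut edges: Depot→d (12), b→c (2), b→e (3); capacity 12 + 2 + 3 = 17.
This cut is saturated, so no flow can exceed 17.

17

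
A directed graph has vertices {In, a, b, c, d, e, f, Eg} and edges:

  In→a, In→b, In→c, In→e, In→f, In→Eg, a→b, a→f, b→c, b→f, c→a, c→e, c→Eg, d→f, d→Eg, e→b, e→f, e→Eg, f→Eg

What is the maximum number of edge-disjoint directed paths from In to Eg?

4

Assign every edge capacity 1; by Menger, the answer equals the max flow.
Path In→Eg (+1); total 1.
Path In→c→Eg (+1); total 2.
Path In→e→Eg (+1); total 3.
Path In→f→Eg (+1); total 4.
No residual In→Eg path; max flow = 4.
Certifying cut of size 4: {In→Eg, c→Eg, e→Eg, f→Eg}.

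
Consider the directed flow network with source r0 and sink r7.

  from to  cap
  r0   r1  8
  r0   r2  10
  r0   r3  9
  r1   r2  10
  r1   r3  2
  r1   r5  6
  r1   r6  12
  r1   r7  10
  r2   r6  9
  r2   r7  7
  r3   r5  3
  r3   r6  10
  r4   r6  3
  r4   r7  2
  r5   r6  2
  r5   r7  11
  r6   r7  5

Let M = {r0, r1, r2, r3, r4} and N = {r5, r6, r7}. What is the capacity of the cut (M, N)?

Edges leaving {r0, r1, r2, r3, r4}: r1→r5 (6), r1→r6 (12), r1→r7 (10), r2→r6 (9), r2→r7 (7), r3→r5 (3), r3→r6 (10), r4→r6 (3), r4→r7 (2).
Cut capacity = 6 + 12 + 10 + 9 + 7 + 3 + 10 + 3 + 2 = 62.

62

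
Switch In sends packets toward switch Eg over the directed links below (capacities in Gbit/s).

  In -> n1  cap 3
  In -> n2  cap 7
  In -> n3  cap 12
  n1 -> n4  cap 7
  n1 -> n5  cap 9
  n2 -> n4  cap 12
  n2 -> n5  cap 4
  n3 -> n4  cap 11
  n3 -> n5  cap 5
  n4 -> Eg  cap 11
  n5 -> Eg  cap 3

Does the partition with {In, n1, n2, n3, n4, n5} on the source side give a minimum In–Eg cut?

Given cut capacity: 11 + 3 = 14.
Augment In→n1→n4→Eg: bottleneck 3, flow now 3.
Augment In→n2→n4→Eg: bottleneck 7, flow now 10.
Augment In→n3→n4→Eg: bottleneck 1, flow now 11.
Augment In→n3→n5→Eg: bottleneck 3, flow now 14.
No augmenting path remains; maximum flow = 14.
Cut capacity 14 equals the max flow, so it is a minimum cut.

Yes — it is a minimum cut (capacity 14).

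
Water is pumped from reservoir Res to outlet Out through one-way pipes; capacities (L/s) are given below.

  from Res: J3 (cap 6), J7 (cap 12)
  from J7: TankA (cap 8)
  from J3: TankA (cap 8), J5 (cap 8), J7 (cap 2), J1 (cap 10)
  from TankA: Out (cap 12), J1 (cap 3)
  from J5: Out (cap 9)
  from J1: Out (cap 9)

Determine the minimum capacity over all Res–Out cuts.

Augment Res→J7→TankA→Out: bottleneck 8, flow now 8.
Augment Res→J3→TankA→Out: bottleneck 4, flow now 12.
Augment Res→J3→J5→Out: bottleneck 2, flow now 14.
No augmenting path remains; maximum flow = 14.
By max-flow min-cut, the minimum cut capacity equals the max flow.
In the residual graph, reachable from Res: {Res, J7}.
Min-cut edges: Res→J3 (6), J7→TankA (8); capacity 6 + 8 = 14.

14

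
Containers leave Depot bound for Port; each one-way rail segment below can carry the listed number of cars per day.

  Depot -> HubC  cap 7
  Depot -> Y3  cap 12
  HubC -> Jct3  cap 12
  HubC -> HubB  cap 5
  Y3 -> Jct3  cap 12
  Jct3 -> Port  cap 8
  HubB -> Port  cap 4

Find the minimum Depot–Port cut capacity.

Augment Depot→HubC→Jct3→Port: bottleneck 7, flow now 7.
Augment Depot→Y3→Jct3→Port: bottleneck 1, flow now 8.
Augment Depot→Y3→Jct3→HubC→HubB→Port: bottleneck 4, flow now 12. (uses reverse residual edge)
No augmenting path remains; maximum flow = 12.
By max-flow min-cut, the minimum cut capacity equals the max flow.
In the residual graph, reachable from Depot: {Depot, HubC, Y3, Jct3, HubB}.
Min-cut edges: Jct3→Port (8), HubB→Port (4); capacity 8 + 4 = 12.

12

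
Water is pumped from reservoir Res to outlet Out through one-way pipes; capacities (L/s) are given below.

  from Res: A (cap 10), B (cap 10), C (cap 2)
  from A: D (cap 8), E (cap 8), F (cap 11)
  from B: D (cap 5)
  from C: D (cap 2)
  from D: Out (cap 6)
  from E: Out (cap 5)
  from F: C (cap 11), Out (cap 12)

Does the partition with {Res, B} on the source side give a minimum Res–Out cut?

No — its capacity is 17, but the minimum cut has capacity 16.

Given cut capacity: 10 + 2 + 5 = 17.
Augment Res→A→D→Out: bottleneck 6, flow now 6.
Augment Res→A→E→Out: bottleneck 4, flow now 10.
Augment Res→B→D→A→E→Out: bottleneck 1, flow now 11. (uses reverse residual edge)
Augment Res→B→D→A→F→Out: bottleneck 4, flow now 15. (uses reverse residual edge)
Augment Res→C→D→A→F→Out: bottleneck 1, flow now 16. (uses reverse residual edge)
No augmenting path remains; maximum flow = 16.
In the residual graph, reachable from Res: {Res, B, C, D}.
Min-cut edges: Res→A (10), D→Out (6); capacity 10 + 6 = 16.
Cut capacity 17 exceeds the max flow 16, so it is not minimum.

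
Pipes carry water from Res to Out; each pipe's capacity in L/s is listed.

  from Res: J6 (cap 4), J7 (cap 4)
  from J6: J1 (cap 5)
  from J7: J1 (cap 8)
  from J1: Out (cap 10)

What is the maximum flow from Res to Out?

Augment Res→J6→J1→Out: bottleneck 4, flow now 4.
Augment Res→J7→J1→Out: bottleneck 4, flow now 8.
No augmenting path remains; maximum flow = 8.
In the residual graph, reachable from Res: {Res}.
Min-cut edges: Res→J6 (4), Res→J7 (4); capacity 4 + 4 = 8.
This cut is saturated, so no flow can exceed 8.

8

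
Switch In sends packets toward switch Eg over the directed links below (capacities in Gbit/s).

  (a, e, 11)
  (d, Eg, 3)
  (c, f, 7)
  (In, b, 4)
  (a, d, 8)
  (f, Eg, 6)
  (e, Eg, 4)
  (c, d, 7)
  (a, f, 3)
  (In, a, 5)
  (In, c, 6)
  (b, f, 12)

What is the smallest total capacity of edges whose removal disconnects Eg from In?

Augment In→a→d→Eg: bottleneck 3, flow now 3.
Augment In→a→e→Eg: bottleneck 2, flow now 5.
Augment In→b→f→Eg: bottleneck 4, flow now 9.
Augment In→c→f→Eg: bottleneck 2, flow now 11.
Augment In→c→d→a→e→Eg: bottleneck 2, flow now 13. (uses reverse residual edge)
No augmenting path remains; maximum flow = 13.
By max-flow min-cut, the minimum cut capacity equals the max flow.
In the residual graph, reachable from In: {In, a, b, c, d, e, f}.
Min-cut edges: d→Eg (3), e→Eg (4), f→Eg (6); capacity 3 + 4 + 6 = 13.

13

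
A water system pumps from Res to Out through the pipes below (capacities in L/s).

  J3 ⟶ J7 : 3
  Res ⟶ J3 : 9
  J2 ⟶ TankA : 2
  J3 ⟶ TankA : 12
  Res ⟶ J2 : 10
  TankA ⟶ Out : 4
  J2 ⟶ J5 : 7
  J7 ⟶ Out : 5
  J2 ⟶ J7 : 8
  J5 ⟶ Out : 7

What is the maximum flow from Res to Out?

Augment Res→J3→J7→Out: bottleneck 3, flow now 3.
Augment Res→J3→TankA→Out: bottleneck 4, flow now 7.
Augment Res→J2→J5→Out: bottleneck 7, flow now 14.
Augment Res→J2→J7→Out: bottleneck 2, flow now 16.
No augmenting path remains; maximum flow = 16.
In the residual graph, reachable from Res: {Res, J3, J2, J7, TankA}.
Min-cut edges: J2→J5 (7), J7→Out (5), TankA→Out (4); capacity 7 + 5 + 4 = 16.
This cut is saturated, so no flow can exceed 16.

16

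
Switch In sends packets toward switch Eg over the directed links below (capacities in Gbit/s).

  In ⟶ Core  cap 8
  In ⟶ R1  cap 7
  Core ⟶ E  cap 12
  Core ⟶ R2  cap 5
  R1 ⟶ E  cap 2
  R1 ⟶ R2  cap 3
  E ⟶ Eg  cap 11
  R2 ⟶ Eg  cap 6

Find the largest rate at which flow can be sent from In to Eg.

13

Augment In→Core→E→Eg: bottleneck 8, flow now 8.
Augment In→R1→E→Eg: bottleneck 2, flow now 10.
Augment In→R1→R2→Eg: bottleneck 3, flow now 13.
No augmenting path remains; maximum flow = 13.
In the residual graph, reachable from In: {In, R1}.
Min-cut edges: In→Core (8), R1→E (2), R1→R2 (3); capacity 8 + 2 + 3 = 13.
This cut is saturated, so no flow can exceed 13.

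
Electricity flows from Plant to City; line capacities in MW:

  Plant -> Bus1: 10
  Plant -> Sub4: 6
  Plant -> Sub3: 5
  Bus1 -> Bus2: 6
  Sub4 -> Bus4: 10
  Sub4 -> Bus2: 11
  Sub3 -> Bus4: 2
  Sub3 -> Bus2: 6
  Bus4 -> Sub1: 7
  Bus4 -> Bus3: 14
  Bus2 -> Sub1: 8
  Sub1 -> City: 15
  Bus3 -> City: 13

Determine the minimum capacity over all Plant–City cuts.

Augment Plant→Bus1→Bus2→Sub1→City: bottleneck 6, flow now 6.
Augment Plant→Sub4→Bus4→Sub1→City: bottleneck 6, flow now 12.
Augment Plant→Sub3→Bus4→Sub1→City: bottleneck 1, flow now 13.
Augment Plant→Sub3→Bus4→Bus3→City: bottleneck 1, flow now 14.
Augment Plant→Sub3→Bus2→Sub1→City: bottleneck 2, flow now 16.
No augmenting path remains; maximum flow = 16.
By max-flow min-cut, the minimum cut capacity equals the max flow.
In the residual graph, reachable from Plant: {Plant, Bus1, Sub3, Bus2}.
Min-cut edges: Plant→Sub4 (6), Sub3→Bus4 (2), Bus2→Sub1 (8); capacity 6 + 2 + 8 = 16.

16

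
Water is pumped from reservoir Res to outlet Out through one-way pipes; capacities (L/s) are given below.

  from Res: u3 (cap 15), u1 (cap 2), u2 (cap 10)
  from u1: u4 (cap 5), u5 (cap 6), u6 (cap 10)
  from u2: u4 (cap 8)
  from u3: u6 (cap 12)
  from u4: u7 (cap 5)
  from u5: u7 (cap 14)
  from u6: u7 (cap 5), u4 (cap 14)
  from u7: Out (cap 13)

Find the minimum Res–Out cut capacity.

Augment Res→u1→u4→u7→Out: bottleneck 2, flow now 2.
Augment Res→u2→u4→u7→Out: bottleneck 3, flow now 5.
Augment Res→u3→u6→u7→Out: bottleneck 5, flow now 10.
Augment Res→u2→u4→u1→u5→u7→Out: bottleneck 2, flow now 12. (uses reverse residual edge)
No augmenting path remains; maximum flow = 12.
By max-flow min-cut, the minimum cut capacity equals the max flow.
In the residual graph, reachable from Res: {Res, u2, u3, u4, u6}.
Min-cut edges: Res→u1 (2), u4→u7 (5), u6→u7 (5); capacity 2 + 5 + 5 = 12.

12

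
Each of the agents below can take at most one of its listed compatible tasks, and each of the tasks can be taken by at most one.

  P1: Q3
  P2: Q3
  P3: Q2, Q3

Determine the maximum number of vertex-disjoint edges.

2

Unit-capacity flow: source→left, listed edges, right→sink; max matching = max flow.
Augmenting path P1→Q3 (+1); matched 1.
Augmenting path P3→Q2 (+1); matched 2.
No augmenting path remains; maximum matching = 2.
König certificate: {P3, Q3} is a vertex cover of size 2 (every listed pair touches it), so no matching can be larger.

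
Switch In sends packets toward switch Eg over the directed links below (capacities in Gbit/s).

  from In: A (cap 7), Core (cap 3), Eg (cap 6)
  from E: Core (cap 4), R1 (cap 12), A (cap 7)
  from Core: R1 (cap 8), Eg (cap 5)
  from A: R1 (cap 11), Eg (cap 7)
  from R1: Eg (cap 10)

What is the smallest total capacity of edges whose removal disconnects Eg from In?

Augment In→Eg: bottleneck 6, flow now 6.
Augment In→Core→Eg: bottleneck 3, flow now 9.
Augment In→A→Eg: bottleneck 7, flow now 16.
No augmenting path remains; maximum flow = 16.
By max-flow min-cut, the minimum cut capacity equals the max flow.
In the residual graph, reachable from In: {In}.
Min-cut edges: In→Core (3), In→A (7), In→Eg (6); capacity 3 + 7 + 6 = 16.

16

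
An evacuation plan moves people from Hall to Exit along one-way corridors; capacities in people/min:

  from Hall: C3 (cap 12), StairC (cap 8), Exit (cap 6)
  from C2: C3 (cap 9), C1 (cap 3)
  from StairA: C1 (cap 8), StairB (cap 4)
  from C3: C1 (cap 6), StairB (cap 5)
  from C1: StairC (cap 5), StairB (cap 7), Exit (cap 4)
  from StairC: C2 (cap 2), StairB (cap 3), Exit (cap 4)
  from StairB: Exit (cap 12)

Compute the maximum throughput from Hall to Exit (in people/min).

25

Augment Hall→Exit: bottleneck 6, flow now 6.
Augment Hall→StairC→Exit: bottleneck 4, flow now 10.
Augment Hall→C3→C1→Exit: bottleneck 4, flow now 14.
Augment Hall→C3→StairB→Exit: bottleneck 5, flow now 19.
Augment Hall→StairC→StairB→Exit: bottleneck 3, flow now 22.
Augment Hall→C3→C1→StairB→Exit: bottleneck 2, flow now 24.
Augment Hall→StairC→C2→C1→StairB→Exit: bottleneck 1, flow now 25.
No augmenting path remains; maximum flow = 25.
In the residual graph, reachable from Hall: {Hall, C3}.
Min-cut edges: Hall→StairC (8), Hall→Exit (6), C3→C1 (6), C3→StairB (5); capacity 8 + 6 + 6 + 5 = 25.
This cut is saturated, so no flow can exceed 25.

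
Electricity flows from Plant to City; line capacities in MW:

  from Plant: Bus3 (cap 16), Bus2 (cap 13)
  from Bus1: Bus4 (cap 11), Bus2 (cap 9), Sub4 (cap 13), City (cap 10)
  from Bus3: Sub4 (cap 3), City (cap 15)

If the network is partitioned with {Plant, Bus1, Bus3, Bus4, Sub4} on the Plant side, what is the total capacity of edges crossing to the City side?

Edges leaving {Plant, Bus1, Bus3, Bus4, Sub4}: Plant→Bus2 (13), Bus1→Bus2 (9), Bus1→City (10), Bus3→City (15).
Cut capacity = 13 + 9 + 10 + 15 = 47.

47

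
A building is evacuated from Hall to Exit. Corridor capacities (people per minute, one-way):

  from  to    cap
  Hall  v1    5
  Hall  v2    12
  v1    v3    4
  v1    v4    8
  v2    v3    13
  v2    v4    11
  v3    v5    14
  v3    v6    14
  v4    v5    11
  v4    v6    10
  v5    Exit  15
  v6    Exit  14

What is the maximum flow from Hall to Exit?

17

Augment Hall→v1→v3→v5→Exit: bottleneck 4, flow now 4.
Augment Hall→v1→v4→v5→Exit: bottleneck 1, flow now 5.
Augment Hall→v2→v3→v5→Exit: bottleneck 10, flow now 15.
Augment Hall→v2→v3→v6→Exit: bottleneck 2, flow now 17.
No augmenting path remains; maximum flow = 17.
In the residual graph, reachable from Hall: {Hall}.
Min-cut edges: Hall→v1 (5), Hall→v2 (12); capacity 5 + 12 = 17.
This cut is saturated, so no flow can exceed 17.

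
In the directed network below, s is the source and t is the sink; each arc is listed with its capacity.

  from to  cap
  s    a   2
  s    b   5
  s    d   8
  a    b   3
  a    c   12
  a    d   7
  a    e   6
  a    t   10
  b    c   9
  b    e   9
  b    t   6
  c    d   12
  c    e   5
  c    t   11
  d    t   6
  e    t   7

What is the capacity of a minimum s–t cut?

13

Augment s→a→t: bottleneck 2, flow now 2.
Augment s→b→t: bottleneck 5, flow now 7.
Augment s→d→t: bottleneck 6, flow now 13.
No augmenting path remains; maximum flow = 13.
By max-flow min-cut, the minimum cut capacity equals the max flow.
In the residual graph, reachable from s: {s, d}.
Min-cut edges: s→a (2), s→b (5), d→t (6); capacity 2 + 5 + 6 = 13.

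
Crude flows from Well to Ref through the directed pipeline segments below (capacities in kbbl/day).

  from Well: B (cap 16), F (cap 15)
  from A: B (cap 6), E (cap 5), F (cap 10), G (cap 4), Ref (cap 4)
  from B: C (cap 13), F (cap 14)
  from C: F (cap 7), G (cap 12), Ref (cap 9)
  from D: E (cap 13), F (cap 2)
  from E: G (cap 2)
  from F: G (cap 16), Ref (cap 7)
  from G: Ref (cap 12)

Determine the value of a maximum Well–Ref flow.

Augment Well→F→Ref: bottleneck 7, flow now 7.
Augment Well→B→C→Ref: bottleneck 9, flow now 16.
Augment Well→F→G→Ref: bottleneck 8, flow now 24.
Augment Well→B→C→G→Ref: bottleneck 4, flow now 28.
No augmenting path remains; maximum flow = 28.
In the residual graph, reachable from Well: {Well, B, C, F, G}.
Min-cut edges: C→Ref (9), F→Ref (7), G→Ref (12); capacity 9 + 7 + 12 = 28.
This cut is saturated, so no flow can exceed 28.

28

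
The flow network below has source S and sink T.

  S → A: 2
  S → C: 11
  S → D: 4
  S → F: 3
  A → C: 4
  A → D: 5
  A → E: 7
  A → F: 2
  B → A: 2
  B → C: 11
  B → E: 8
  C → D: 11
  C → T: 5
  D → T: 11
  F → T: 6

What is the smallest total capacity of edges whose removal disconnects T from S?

Augment S→C→T: bottleneck 5, flow now 5.
Augment S→D→T: bottleneck 4, flow now 9.
Augment S→F→T: bottleneck 3, flow now 12.
Augment S→A→D→T: bottleneck 2, flow now 14.
Augment S→C→D→T: bottleneck 5, flow now 19.
Augment S→C→D→A→F→T: bottleneck 1, flow now 20. (uses reverse residual edge)
No augmenting path remains; maximum flow = 20.
By max-flow min-cut, the minimum cut capacity equals the max flow.
In the residual graph, reachable from S: {S}.
Min-cut edges: S→A (2), S→C (11), S→D (4), S→F (3); capacity 2 + 11 + 4 + 3 = 20.

20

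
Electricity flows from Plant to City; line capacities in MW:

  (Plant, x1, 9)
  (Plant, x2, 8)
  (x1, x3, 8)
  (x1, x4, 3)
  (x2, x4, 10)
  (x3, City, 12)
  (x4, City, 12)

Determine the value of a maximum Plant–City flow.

17

Augment Plant→x1→x3→City: bottleneck 8, flow now 8.
Augment Plant→x1→x4→City: bottleneck 1, flow now 9.
Augment Plant→x2→x4→City: bottleneck 8, flow now 17.
No augmenting path remains; maximum flow = 17.
In the residual graph, reachable from Plant: {Plant}.
Min-cut edges: Plant→x1 (9), Plant→x2 (8); capacity 9 + 8 = 17.
This cut is saturated, so no flow can exceed 17.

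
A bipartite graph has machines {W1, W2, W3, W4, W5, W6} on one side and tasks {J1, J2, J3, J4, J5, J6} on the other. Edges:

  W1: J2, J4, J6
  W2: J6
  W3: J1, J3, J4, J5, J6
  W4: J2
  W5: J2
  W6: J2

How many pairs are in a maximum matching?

4

Unit-capacity flow: source→left, listed edges, right→sink; max matching = max flow.
Augmenting path W1→J2 (+1); matched 1.
Augmenting path W2→J6 (+1); matched 2.
Augmenting path W3→J1 (+1); matched 3.
Augmenting path W4→J2→W1→J4 (+1); matched 4.
No augmenting path remains; maximum matching = 4.
König certificate: {W1, W2, W3, J2} is a vertex cover of size 4 (every listed pair touches it), so no matching can be larger.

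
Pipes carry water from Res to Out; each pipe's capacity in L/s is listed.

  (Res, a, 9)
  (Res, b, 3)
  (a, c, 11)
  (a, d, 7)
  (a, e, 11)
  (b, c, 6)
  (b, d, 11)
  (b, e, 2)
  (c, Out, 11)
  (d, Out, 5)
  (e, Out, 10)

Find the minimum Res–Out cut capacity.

Augment Res→a→c→Out: bottleneck 9, flow now 9.
Augment Res→b→c→Out: bottleneck 2, flow now 11.
Augment Res→b→d→Out: bottleneck 1, flow now 12.
No augmenting path remains; maximum flow = 12.
By max-flow min-cut, the minimum cut capacity equals the max flow.
In the residual graph, reachable from Res: {Res}.
Min-cut edges: Res→a (9), Res→b (3); capacity 9 + 3 = 12.

12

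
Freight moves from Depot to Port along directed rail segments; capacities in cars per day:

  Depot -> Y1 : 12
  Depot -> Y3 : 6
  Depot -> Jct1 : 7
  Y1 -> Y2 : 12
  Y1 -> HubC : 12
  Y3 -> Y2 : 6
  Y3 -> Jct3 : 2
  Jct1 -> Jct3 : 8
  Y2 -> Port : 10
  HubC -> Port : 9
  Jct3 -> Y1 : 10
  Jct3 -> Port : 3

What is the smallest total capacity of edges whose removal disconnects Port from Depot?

22

Augment Depot→Y1→Y2→Port: bottleneck 10, flow now 10.
Augment Depot→Y1→HubC→Port: bottleneck 2, flow now 12.
Augment Depot→Y3→Jct3→Port: bottleneck 2, flow now 14.
Augment Depot→Jct1→Jct3→Port: bottleneck 1, flow now 15.
Augment Depot→Y3→Y2→Y1→HubC→Port: bottleneck 4, flow now 19. (uses reverse residual edge)
Augment Depot→Jct1→Jct3→Y1→HubC→Port: bottleneck 3, flow now 22.
No augmenting path remains; maximum flow = 22.
By max-flow min-cut, the minimum cut capacity equals the max flow.
In the residual graph, reachable from Depot: {Depot, Y1, Y3, Jct1, Y2, HubC, Jct3}.
Min-cut edges: Y2→Port (10), HubC→Port (9), Jct3→Port (3); capacity 10 + 9 + 3 = 22.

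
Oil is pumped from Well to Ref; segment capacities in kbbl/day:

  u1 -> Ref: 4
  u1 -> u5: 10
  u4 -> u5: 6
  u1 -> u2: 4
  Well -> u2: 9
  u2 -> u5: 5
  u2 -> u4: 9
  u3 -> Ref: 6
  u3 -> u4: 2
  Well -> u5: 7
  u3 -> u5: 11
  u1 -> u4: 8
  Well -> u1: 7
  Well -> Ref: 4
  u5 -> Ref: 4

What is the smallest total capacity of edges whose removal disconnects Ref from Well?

12

Augment Well→Ref: bottleneck 4, flow now 4.
Augment Well→u1→Ref: bottleneck 4, flow now 8.
Augment Well→u5→Ref: bottleneck 4, flow now 12.
No augmenting path remains; maximum flow = 12.
By max-flow min-cut, the minimum cut capacity equals the max flow.
In the residual graph, reachable from Well: {Well, u1, u2, u4, u5}.
Min-cut edges: Well→Ref (4), u1→Ref (4), u5→Ref (4); capacity 4 + 4 + 4 = 12.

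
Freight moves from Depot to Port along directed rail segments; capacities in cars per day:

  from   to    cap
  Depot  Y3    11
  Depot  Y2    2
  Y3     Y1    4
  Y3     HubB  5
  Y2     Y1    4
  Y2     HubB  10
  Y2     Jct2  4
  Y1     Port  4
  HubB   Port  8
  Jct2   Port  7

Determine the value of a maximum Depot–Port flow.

11

Augment Depot→Y3→Y1→Port: bottleneck 4, flow now 4.
Augment Depot→Y3→HubB→Port: bottleneck 5, flow now 9.
Augment Depot→Y2→HubB→Port: bottleneck 2, flow now 11.
No augmenting path remains; maximum flow = 11.
In the residual graph, reachable from Depot: {Depot, Y3}.
Min-cut edges: Depot→Y2 (2), Y3→Y1 (4), Y3→HubB (5); capacity 2 + 4 + 5 = 11.
This cut is saturated, so no flow can exceed 11.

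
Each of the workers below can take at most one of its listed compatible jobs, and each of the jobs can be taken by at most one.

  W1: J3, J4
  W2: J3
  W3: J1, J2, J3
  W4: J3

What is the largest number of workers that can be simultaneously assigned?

Unit-capacity flow: source→left, listed edges, right→sink; max matching = max flow.
Augmenting path W1→J3 (+1); matched 1.
Augmenting path W3→J1 (+1); matched 2.
Augmenting path W2→J3→W1→J4 (+1); matched 3.
No augmenting path remains; maximum matching = 3.
König certificate: {W1, W3, J3} is a vertex cover of size 3 (every listed pair touches it), so no matching can be larger.

3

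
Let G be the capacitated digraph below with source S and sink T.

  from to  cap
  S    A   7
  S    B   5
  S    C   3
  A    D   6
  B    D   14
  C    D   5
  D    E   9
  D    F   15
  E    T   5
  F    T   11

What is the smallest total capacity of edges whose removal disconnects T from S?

Augment S→A→D→E→T: bottleneck 5, flow now 5.
Augment S→A→D→F→T: bottleneck 1, flow now 6.
Augment S→B→D→F→T: bottleneck 5, flow now 11.
Augment S→C→D→F→T: bottleneck 3, flow now 14.
No augmenting path remains; maximum flow = 14.
By max-flow min-cut, the minimum cut capacity equals the max flow.
In the residual graph, reachable from S: {S, A}.
Min-cut edges: S→B (5), S→C (3), A→D (6); capacity 5 + 3 + 6 = 14.

14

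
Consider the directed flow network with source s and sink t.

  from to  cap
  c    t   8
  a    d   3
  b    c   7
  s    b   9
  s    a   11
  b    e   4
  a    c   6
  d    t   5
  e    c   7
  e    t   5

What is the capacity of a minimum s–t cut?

15

Augment s→a→c→t: bottleneck 6, flow now 6.
Augment s→a→d→t: bottleneck 3, flow now 9.
Augment s→b→c→t: bottleneck 2, flow now 11.
Augment s→b→e→t: bottleneck 4, flow now 15.
No augmenting path remains; maximum flow = 15.
By max-flow min-cut, the minimum cut capacity equals the max flow.
In the residual graph, reachable from s: {s, a, b, c}.
Min-cut edges: a→d (3), b→e (4), c→t (8); capacity 3 + 4 + 8 = 15.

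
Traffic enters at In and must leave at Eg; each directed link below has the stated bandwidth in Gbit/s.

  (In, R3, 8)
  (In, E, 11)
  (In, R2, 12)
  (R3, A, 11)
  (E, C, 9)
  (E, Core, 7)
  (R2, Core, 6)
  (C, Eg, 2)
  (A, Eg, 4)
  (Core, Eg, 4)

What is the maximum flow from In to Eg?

Augment In→R3→A→Eg: bottleneck 4, flow now 4.
Augment In→E→C→Eg: bottleneck 2, flow now 6.
Augment In→E→Core→Eg: bottleneck 4, flow now 10.
No augmenting path remains; maximum flow = 10.
In the residual graph, reachable from In: {In, R3, E, R2, C, A, Core}.
Min-cut edges: C→Eg (2), A→Eg (4), Core→Eg (4); capacity 2 + 4 + 4 = 10.
This cut is saturated, so no flow can exceed 10.

10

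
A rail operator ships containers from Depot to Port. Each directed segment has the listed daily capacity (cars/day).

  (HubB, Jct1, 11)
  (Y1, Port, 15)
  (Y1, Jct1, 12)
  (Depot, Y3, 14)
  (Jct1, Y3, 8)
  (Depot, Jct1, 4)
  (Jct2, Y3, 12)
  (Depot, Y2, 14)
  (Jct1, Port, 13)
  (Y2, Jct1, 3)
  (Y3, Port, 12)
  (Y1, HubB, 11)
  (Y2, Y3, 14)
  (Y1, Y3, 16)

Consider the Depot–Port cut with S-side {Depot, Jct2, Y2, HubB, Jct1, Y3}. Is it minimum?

No — its capacity is 25, but the minimum cut has capacity 19.

Given cut capacity: 13 + 12 = 25.
Augment Depot→Jct1→Port: bottleneck 4, flow now 4.
Augment Depot→Y3→Port: bottleneck 12, flow now 16.
Augment Depot→Y2→Jct1→Port: bottleneck 3, flow now 19.
No augmenting path remains; maximum flow = 19.
In the residual graph, reachable from Depot: {Depot, Y2, Y3}.
Min-cut edges: Depot→Jct1 (4), Y2→Jct1 (3), Y3→Port (12); capacity 4 + 3 + 12 = 19.
Cut capacity 25 exceeds the max flow 19, so it is not minimum.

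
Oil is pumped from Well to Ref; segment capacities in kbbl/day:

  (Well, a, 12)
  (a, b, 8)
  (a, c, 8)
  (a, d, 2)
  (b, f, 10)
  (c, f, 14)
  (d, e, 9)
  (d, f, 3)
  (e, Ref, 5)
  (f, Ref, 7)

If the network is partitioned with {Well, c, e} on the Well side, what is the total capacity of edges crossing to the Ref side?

31

Edges leaving {Well, c, e}: Well→a (12), c→f (14), e→Ref (5).
Cut capacity = 12 + 14 + 5 = 31.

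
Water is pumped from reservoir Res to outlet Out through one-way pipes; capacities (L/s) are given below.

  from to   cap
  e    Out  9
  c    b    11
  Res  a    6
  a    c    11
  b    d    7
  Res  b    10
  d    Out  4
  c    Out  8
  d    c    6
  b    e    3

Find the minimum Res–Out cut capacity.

15

Augment Res→a→c→Out: bottleneck 6, flow now 6.
Augment Res→b→d→Out: bottleneck 4, flow now 10.
Augment Res→b→e→Out: bottleneck 3, flow now 13.
Augment Res→b→d→c→Out: bottleneck 2, flow now 15.
No augmenting path remains; maximum flow = 15.
By max-flow min-cut, the minimum cut capacity equals the max flow.
In the residual graph, reachable from Res: {Res, a, b, c, d}.
Min-cut edges: b→e (3), c→Out (8), d→Out (4); capacity 3 + 8 + 4 = 15.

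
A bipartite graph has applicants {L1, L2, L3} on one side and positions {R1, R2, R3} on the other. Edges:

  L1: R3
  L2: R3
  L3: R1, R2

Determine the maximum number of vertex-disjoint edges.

Unit-capacity flow: source→left, listed edges, right→sink; max matching = max flow.
Augmenting path L1→R3 (+1); matched 1.
Augmenting path L3→R1 (+1); matched 2.
No augmenting path remains; maximum matching = 2.
König certificate: {L3, R3} is a vertex cover of size 2 (every listed pair touches it), so no matching can be larger.

2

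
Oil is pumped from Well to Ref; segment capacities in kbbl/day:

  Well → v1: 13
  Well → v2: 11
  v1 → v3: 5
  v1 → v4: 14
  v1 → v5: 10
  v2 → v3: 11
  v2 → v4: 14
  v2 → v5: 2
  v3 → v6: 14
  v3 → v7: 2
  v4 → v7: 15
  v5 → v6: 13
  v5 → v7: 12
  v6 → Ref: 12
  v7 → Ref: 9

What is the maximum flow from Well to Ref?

Augment Well→v1→v3→v6→Ref: bottleneck 5, flow now 5.
Augment Well→v1→v4→v7→Ref: bottleneck 8, flow now 13.
Augment Well→v2→v3→v6→Ref: bottleneck 7, flow now 20.
Augment Well→v2→v3→v7→Ref: bottleneck 1, flow now 21.
No augmenting path remains; maximum flow = 21.
In the residual graph, reachable from Well: {Well, v1, v2, v3, v4, v5, v6, v7}.
Min-cut edges: v6→Ref (12), v7→Ref (9); capacity 12 + 9 = 21.
This cut is saturated, so no flow can exceed 21.

21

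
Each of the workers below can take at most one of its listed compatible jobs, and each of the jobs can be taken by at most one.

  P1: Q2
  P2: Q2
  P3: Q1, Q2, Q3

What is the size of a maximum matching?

2

Unit-capacity flow: source→left, listed edges, right→sink; max matching = max flow.
Augmenting path P1→Q2 (+1); matched 1.
Augmenting path P3→Q1 (+1); matched 2.
No augmenting path remains; maximum matching = 2.
König certificate: {P3, Q2} is a vertex cover of size 2 (every listed pair touches it), so no matching can be larger.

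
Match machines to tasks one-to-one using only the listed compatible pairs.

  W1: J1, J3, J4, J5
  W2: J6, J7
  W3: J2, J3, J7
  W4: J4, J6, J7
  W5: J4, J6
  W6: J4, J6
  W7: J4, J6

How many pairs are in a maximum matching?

Unit-capacity flow: source→left, listed edges, right→sink; max matching = max flow.
Augmenting path W1→J1 (+1); matched 1.
Augmenting path W2→J6 (+1); matched 2.
Augmenting path W3→J2 (+1); matched 3.
Augmenting path W4→J4 (+1); matched 4.
Augmenting path W5→J4→W4→J7 (+1); matched 5.
No augmenting path remains; maximum matching = 5.
König certificate: {W1, W3, J4, J6, J7} is a vertex cover of size 5 (every listed pair touches it), so no matching can be larger.

5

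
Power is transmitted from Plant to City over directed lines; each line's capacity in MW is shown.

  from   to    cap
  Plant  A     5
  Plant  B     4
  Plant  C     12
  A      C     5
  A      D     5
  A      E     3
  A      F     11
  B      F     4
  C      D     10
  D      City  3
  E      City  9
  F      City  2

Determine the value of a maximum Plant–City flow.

Augment Plant→A→D→City: bottleneck 3, flow now 3.
Augment Plant→A→E→City: bottleneck 2, flow now 5.
Augment Plant→B→F→City: bottleneck 2, flow now 7.
Augment Plant→C→D→A→E→City: bottleneck 1, flow now 8. (uses reverse residual edge)
No augmenting path remains; maximum flow = 8.
In the residual graph, reachable from Plant: {Plant, A, B, C, D, F}.
Min-cut edges: A→E (3), D→City (3), F→City (2); capacity 3 + 3 + 2 = 8.
This cut is saturated, so no flow can exceed 8.

8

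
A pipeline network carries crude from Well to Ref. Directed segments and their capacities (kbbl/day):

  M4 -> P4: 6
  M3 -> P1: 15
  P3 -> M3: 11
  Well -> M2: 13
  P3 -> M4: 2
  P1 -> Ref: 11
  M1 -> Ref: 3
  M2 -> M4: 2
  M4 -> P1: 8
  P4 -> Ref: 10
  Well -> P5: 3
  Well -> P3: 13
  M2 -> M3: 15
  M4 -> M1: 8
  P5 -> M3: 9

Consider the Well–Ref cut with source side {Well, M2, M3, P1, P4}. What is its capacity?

Edges leaving {Well, M2, M3, P1, P4}: Well→P5 (3), Well→P3 (13), M2→M4 (2), P1→Ref (11), P4→Ref (10).
Cut capacity = 3 + 13 + 2 + 11 + 10 = 39.

39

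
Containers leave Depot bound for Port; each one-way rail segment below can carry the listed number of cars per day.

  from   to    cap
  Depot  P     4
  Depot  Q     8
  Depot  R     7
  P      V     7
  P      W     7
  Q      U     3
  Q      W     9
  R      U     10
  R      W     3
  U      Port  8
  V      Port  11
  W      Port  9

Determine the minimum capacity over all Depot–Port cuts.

19

Augment Depot→P→V→Port: bottleneck 4, flow now 4.
Augment Depot→Q→U→Port: bottleneck 3, flow now 7.
Augment Depot→Q→W→Port: bottleneck 5, flow now 12.
Augment Depot→R→U→Port: bottleneck 5, flow now 17.
Augment Depot→R→W→Port: bottleneck 2, flow now 19.
No augmenting path remains; maximum flow = 19.
By max-flow min-cut, the minimum cut capacity equals the max flow.
In the residual graph, reachable from Depot: {Depot}.
Min-cut edges: Depot→P (4), Depot→Q (8), Depot→R (7); capacity 4 + 8 + 7 = 19.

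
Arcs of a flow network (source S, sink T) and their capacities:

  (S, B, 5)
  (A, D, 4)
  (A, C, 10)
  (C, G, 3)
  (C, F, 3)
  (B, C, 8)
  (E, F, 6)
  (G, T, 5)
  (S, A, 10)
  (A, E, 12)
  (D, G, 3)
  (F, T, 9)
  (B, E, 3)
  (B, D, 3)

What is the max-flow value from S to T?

Augment S→A→C→F→T: bottleneck 3, flow now 3.
Augment S→A→C→G→T: bottleneck 3, flow now 6.
Augment S→A→D→G→T: bottleneck 2, flow now 8.
Augment S→A→E→F→T: bottleneck 2, flow now 10.
Augment S→B→E→F→T: bottleneck 3, flow now 13.
Augment S→B→C→A→E→F→T: bottleneck 1, flow now 14. (uses reverse residual edge)
No augmenting path remains; maximum flow = 14.
In the residual graph, reachable from S: {S, A, B, C, D, E, G}.
Min-cut edges: C→F (3), E→F (6), G→T (5); capacity 3 + 6 + 5 = 14.
This cut is saturated, so no flow can exceed 14.

14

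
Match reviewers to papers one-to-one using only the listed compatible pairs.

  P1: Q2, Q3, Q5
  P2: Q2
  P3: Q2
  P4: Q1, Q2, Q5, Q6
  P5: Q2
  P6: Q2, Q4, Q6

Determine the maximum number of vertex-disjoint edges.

Unit-capacity flow: source→left, listed edges, right→sink; max matching = max flow.
Augmenting path P1→Q2 (+1); matched 1.
Augmenting path P4→Q1 (+1); matched 2.
Augmenting path P6→Q4 (+1); matched 3.
Augmenting path P2→Q2→P1→Q3 (+1); matched 4.
No augmenting path remains; maximum matching = 4.
König certificate: {P1, P4, P6, Q2} is a vertex cover of size 4 (every listed pair touches it), so no matching can be larger.

4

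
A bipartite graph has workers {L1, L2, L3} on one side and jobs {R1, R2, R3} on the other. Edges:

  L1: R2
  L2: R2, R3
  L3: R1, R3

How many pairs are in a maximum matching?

3

Unit-capacity flow: source→left, listed edges, right→sink; max matching = max flow.
Augmenting path L1→R2 (+1); matched 1.
Augmenting path L2→R3 (+1); matched 2.
Augmenting path L3→R1 (+1); matched 3.
No augmenting path remains; maximum matching = 3.
König certificate: {L1, L2, L3} is a vertex cover of size 3 (every listed pair touches it), so no matching can be larger.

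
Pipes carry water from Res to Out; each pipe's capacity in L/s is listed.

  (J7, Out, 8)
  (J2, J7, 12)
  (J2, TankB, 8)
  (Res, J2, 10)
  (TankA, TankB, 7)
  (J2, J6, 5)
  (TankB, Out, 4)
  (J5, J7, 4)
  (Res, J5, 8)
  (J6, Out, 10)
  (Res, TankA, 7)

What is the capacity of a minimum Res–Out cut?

17

Augment Res→J5→J7→Out: bottleneck 4, flow now 4.
Augment Res→TankA→TankB→Out: bottleneck 4, flow now 8.
Augment Res→J2→J7→Out: bottleneck 4, flow now 12.
Augment Res→J2→J6→Out: bottleneck 5, flow now 17.
No augmenting path remains; maximum flow = 17.
By max-flow min-cut, the minimum cut capacity equals the max flow.
In the residual graph, reachable from Res: {Res, J5, TankA, J2, J7, TankB}.
Min-cut edges: J2→J6 (5), J7→Out (8), TankB→Out (4); capacity 5 + 8 + 4 = 17.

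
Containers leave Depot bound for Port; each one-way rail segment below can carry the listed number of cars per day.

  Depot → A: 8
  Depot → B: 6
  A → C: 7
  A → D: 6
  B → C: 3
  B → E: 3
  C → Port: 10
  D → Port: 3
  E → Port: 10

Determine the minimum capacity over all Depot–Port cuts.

Augment Depot→A→C→Port: bottleneck 7, flow now 7.
Augment Depot→A→D→Port: bottleneck 1, flow now 8.
Augment Depot→B→C→Port: bottleneck 3, flow now 11.
Augment Depot→B→E→Port: bottleneck 3, flow now 14.
No augmenting path remains; maximum flow = 14.
By max-flow min-cut, the minimum cut capacity equals the max flow.
In the residual graph, reachable from Depot: {Depot}.
Min-cut edges: Depot→A (8), Depot→B (6); capacity 8 + 6 = 14.

14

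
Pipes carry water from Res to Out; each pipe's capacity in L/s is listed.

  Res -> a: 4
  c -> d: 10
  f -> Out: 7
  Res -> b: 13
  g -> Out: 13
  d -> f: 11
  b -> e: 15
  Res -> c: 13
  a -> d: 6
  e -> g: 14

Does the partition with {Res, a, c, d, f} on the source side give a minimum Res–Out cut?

Given cut capacity: 13 + 7 = 20.
Augment Res→a→d→f→Out: bottleneck 4, flow now 4.
Augment Res→b→e→g→Out: bottleneck 13, flow now 17.
Augment Res→c→d→f→Out: bottleneck 3, flow now 20.
No augmenting path remains; maximum flow = 20.
Cut capacity 20 equals the max flow, so it is a minimum cut.

Yes — it is a minimum cut (capacity 20).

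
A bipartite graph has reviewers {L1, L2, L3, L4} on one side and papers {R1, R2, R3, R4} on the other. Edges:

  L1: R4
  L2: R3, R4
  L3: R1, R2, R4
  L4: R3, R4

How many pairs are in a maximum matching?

Unit-capacity flow: source→left, listed edges, right→sink; max matching = max flow.
Augmenting path L1→R4 (+1); matched 1.
Augmenting path L2→R3 (+1); matched 2.
Augmenting path L3→R1 (+1); matched 3.
No augmenting path remains; maximum matching = 3.
König certificate: {L3, R3, R4} is a vertex cover of size 3 (every listed pair touches it), so no matching can be larger.

3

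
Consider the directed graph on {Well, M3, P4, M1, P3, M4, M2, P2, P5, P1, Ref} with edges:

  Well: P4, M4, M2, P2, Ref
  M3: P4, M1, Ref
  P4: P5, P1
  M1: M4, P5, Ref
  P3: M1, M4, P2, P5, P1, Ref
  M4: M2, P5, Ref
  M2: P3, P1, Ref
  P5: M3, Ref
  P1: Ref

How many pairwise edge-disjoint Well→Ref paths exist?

4

Assign every edge capacity 1; by Menger, the answer equals the max flow.
Path Well→Ref (+1); total 1.
Path Well→M4→Ref (+1); total 2.
Path Well→M2→Ref (+1); total 3.
Path Well→P4→P5→Ref (+1); total 4.
No residual Well→Ref path; max flow = 4.
Certifying cut of size 4: {Well→M2, Well→M4, Well→P4, Well→Ref}.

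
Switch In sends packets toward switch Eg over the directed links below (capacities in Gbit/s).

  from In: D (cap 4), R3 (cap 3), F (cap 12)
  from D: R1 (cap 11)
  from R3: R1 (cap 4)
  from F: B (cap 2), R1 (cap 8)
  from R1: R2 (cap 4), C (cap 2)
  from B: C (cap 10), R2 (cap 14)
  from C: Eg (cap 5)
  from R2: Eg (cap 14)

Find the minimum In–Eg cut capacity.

Augment In→D→R1→C→Eg: bottleneck 2, flow now 2.
Augment In→D→R1→R2→Eg: bottleneck 2, flow now 4.
Augment In→R3→R1→R2→Eg: bottleneck 2, flow now 6.
Augment In→F→B→C→Eg: bottleneck 2, flow now 8.
No augmenting path remains; maximum flow = 8.
By max-flow min-cut, the minimum cut capacity equals the max flow.
In the residual graph, reachable from In: {In, D, R3, F, R1}.
Min-cut edges: F→B (2), R1→C (2), R1→R2 (4); capacity 2 + 2 + 4 = 8.

8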